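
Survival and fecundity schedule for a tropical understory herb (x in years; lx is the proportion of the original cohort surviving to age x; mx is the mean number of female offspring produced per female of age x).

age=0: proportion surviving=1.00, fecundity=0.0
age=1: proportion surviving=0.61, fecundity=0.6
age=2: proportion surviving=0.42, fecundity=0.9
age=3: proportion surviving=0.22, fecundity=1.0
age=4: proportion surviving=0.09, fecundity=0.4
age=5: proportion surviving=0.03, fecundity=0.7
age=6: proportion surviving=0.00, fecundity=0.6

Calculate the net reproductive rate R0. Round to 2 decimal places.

lx·mx by age: 0, 0.366, 0.378, 0.22, 0.036, 0.021, 0
R0 = Σ lx·mx = 1.021 → 1.02

1.02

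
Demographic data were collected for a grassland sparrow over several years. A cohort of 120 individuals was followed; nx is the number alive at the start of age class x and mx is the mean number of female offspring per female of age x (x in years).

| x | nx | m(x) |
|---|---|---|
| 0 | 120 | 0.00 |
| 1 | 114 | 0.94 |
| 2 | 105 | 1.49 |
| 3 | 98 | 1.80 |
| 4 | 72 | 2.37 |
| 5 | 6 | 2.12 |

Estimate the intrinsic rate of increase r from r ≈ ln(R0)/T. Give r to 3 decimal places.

lx = nx/n0 = nx/120: 1, 0.95, 0.875, 0.81667…, 0.6, 0.05
R0 = Σ lx·mx = 0 + 0.893 + 1.30375 + 1.47… + 1.422 + 0.106 = 5.19475…
Σ x·lx·mx = 14.1285…; T = 14.1285…/5.19475… = 2.71977…
r ≈ ln(R0)/T = ln(5.19475…)/2.71977… = 0.60581… → 0.606

0.606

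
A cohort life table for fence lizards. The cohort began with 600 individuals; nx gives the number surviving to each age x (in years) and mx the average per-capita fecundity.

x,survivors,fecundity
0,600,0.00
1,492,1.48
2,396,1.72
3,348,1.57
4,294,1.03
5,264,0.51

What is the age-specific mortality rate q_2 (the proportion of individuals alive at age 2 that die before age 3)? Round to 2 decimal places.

lx = nx/n0 = nx/600: 1, 0.82, 0.66, 0.58, 0.49, 0.44
q_2 = (l_2 − l_3) / l_2 = (0.66 − 0.58) / 0.66
     = 0.08 / 0.66 = 0.121212… → 0.12

0.12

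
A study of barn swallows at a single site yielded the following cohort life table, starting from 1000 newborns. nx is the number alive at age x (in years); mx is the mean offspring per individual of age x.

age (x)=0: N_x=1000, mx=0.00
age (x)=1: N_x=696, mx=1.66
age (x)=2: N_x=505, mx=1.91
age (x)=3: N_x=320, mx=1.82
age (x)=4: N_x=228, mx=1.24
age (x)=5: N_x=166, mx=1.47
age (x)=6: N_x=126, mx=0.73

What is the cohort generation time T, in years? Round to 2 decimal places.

2.33

lx = nx/n0 = nx/1000: 1, 0.696, 0.505, 0.32, 0.228, 0.166, 0.126
lx·mx: 0, 1.15536, 0.96455, 0.5824, 0.28272, 0.24402, 0.09198 → R0 = 3.32103
x·lx·mx: 0, 1.15536, 1.9291, 1.7472, 1.13088, 1.2201, 0.55188 → Σ = 7.73452
T = 7.73452 / 3.32103 = 2.328952… → 2.33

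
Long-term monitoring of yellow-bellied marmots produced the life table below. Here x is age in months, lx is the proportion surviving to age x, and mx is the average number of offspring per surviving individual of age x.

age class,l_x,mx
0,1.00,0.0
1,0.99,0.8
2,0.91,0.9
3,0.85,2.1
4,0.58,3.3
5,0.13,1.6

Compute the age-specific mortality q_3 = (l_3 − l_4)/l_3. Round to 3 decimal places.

q_3 = (l_3 − l_4) / l_3 = (0.85 − 0.58) / 0.85
     = 0.27 / 0.85 = 0.317647… → 0.318

0.318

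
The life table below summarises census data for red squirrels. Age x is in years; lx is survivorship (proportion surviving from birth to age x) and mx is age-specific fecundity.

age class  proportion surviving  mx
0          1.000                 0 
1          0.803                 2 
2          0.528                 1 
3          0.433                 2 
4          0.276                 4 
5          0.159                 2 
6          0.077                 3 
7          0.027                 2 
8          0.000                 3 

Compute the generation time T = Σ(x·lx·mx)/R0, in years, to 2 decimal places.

lx·mx: 0, 1.606, 0.528, 0.866, 1.104, 0.318, 0.231, 0.054, 0 → R0 = 4.707
x·lx·mx: 0, 1.606, 1.056, 2.598, 4.416, 1.59, 1.386, 0.378, 0 → Σ = 13.03
T = 13.03 / 4.707 = 2.768218… → 2.77

2.77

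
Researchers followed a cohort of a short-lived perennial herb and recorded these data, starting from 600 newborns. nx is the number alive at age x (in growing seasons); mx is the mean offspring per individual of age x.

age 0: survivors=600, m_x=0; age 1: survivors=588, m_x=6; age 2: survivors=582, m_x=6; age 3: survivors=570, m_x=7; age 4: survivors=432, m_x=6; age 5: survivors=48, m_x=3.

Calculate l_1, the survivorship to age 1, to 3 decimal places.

l_1 = n_1/n_0 = 588/600 = 0.98 → 0.980

0.980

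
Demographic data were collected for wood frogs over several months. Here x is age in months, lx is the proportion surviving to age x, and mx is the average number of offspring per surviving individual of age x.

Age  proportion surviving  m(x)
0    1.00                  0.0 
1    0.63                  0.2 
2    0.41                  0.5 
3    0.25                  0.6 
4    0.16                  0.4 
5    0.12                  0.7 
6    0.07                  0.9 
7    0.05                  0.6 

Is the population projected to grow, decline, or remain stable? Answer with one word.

R0 = Σ lx·mx = 0 + 0.126 + 0.205 + 0.15 + 0.064 + 0.084 + 0.063 + 0.03 = 0.722
R0 < 1, so the population is declining.

declining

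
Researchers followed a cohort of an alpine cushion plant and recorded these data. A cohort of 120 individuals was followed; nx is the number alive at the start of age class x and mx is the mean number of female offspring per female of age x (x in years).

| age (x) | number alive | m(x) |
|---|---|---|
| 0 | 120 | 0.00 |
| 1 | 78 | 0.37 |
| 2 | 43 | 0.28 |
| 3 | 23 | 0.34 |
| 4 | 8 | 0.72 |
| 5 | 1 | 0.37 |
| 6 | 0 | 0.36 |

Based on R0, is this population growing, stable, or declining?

declining

lx = nx/n0 = nx/120: 1, 0.65, 0.35833…, 0.19167…, 0.06667…, 0.00833…, 0
R0 = Σ lx·mx = 0 + 0.2405 + 0.100333… + 0.065167… + 0.048… + 0.003083… + 0 = 0.457083…
R0 < 1, so the population is declining.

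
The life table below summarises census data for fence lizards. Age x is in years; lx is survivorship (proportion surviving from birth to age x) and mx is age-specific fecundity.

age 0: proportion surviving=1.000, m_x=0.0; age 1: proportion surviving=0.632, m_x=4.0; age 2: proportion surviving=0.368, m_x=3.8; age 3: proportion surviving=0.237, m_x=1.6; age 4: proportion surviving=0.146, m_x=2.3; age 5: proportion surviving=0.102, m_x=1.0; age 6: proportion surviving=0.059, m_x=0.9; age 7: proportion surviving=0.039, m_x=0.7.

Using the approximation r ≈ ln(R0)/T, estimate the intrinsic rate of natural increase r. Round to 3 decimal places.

R0 = Σ lx·mx = 0 + 2.528 + 1.3984 + 0.3792 + 0.3358 + 0.102 + 0.0531 + 0.0273 = 4.8238
Σ x·lx·mx = 8.8253; T = 8.8253/4.8238 = 1.82953…
r ≈ ln(R0)/T = ln(4.8238)/1.82953… = 0.86009… → 0.860

0.860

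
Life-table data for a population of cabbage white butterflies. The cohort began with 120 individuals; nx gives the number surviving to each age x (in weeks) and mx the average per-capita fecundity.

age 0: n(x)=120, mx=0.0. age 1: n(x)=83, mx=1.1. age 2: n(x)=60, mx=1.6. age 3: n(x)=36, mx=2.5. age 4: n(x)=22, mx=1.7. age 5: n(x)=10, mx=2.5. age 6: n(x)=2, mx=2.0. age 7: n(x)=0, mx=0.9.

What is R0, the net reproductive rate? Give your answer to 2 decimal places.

lx = nx/n0 = nx/120: 1, 0.69167…, 0.5, 0.3, 0.18333…, 0.08333…, 0.01667…, 0
lx·mx by age: 0, 0.760833…, 0.8, 0.75, 0.311667…, 0.208333…, 0.033333…, 0
R0 = Σ lx·mx = 2.864167… → 2.86

2.86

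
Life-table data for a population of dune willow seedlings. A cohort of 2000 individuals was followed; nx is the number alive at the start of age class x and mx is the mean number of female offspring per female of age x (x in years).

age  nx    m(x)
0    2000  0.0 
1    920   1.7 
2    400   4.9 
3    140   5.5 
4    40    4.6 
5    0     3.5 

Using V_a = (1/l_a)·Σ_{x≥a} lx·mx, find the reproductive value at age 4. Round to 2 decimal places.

4.60

lx = nx/n0 = nx/2000: 1, 0.46, 0.2, 0.07, 0.02, 0
lx·mx for x ≥ 4: 0.092, 0 → sum = 0.092
V_4 = 0.092 / l_4 = 0.092 / 0.02 = 4.6 → 4.60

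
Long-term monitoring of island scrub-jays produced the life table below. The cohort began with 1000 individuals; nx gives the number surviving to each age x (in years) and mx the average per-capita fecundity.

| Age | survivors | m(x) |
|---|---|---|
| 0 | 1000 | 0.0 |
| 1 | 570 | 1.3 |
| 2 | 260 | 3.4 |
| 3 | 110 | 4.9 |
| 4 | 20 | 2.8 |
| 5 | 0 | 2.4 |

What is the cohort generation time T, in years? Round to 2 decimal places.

lx = nx/n0 = nx/1000: 1, 0.57, 0.26, 0.11, 0.02, 0
lx·mx: 0, 0.741, 0.884, 0.539, 0.056, 0 → R0 = 2.22
x·lx·mx: 0, 0.741, 1.768, 1.617, 0.224, 0 → Σ = 4.35
T = 4.35 / 2.22 = 1.959459… → 1.96

1.96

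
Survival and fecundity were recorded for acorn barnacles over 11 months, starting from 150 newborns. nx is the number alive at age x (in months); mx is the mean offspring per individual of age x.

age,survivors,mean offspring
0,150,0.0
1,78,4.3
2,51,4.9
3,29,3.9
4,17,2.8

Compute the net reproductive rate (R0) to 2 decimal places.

4.97

lx = nx/n0 = nx/150: 1, 0.52, 0.34, 0.19333…, 0.11333…
lx·mx by age: 0, 2.236, 1.666, 0.754…, 0.317333…
R0 = Σ lx·mx = 4.973333… → 4.97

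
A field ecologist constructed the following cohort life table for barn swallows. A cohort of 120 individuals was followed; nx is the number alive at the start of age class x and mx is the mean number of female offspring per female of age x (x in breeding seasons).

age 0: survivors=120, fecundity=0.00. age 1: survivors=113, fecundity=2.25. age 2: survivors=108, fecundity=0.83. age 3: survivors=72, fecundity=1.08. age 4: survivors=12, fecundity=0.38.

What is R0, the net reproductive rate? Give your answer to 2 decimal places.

lx = nx/n0 = nx/120: 1, 0.94167…, 0.9, 0.6, 0.1
lx·mx by age: 0, 2.11875…, 0.747, 0.648, 0.038
R0 = Σ lx·mx = 3.55175… → 3.55

3.55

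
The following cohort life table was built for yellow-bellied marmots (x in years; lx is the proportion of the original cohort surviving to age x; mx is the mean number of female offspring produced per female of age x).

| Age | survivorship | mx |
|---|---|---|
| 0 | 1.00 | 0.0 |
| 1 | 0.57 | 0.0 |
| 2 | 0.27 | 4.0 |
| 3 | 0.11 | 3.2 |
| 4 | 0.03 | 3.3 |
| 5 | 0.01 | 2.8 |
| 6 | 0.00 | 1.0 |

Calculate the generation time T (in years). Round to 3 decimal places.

2.407

lx·mx: 0, 0, 1.08, 0.352, 0.099, 0.028, 0 → R0 = 1.559
x·lx·mx: 0, 0, 2.16, 1.056, 0.396, 0.14, 0 → Σ = 3.752
T = 3.752 / 1.559 = 2.406671… → 2.407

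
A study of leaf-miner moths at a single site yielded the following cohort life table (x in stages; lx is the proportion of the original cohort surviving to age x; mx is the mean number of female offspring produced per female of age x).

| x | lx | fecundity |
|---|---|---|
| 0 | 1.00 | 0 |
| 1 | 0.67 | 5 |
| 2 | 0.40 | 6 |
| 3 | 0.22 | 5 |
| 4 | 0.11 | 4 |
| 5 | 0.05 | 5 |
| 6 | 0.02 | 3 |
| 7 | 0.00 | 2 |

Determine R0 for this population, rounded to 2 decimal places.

7.60

lx·mx by age: 0, 3.35, 2.4, 1.1, 0.44, 0.25, 0.06, 0
R0 = Σ lx·mx = 7.6 → 7.60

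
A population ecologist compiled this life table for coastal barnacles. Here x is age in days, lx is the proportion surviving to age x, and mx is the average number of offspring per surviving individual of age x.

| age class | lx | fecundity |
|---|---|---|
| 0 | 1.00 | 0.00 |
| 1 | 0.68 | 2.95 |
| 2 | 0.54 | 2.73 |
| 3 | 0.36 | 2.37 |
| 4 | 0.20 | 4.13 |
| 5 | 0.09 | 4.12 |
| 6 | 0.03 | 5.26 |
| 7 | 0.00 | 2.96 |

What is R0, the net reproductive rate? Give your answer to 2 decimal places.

5.69

lx·mx by age: 0, 2.006, 1.4742, 0.8532, 0.826, 0.3708, 0.1578, 0
R0 = Σ lx·mx = 5.688 → 5.69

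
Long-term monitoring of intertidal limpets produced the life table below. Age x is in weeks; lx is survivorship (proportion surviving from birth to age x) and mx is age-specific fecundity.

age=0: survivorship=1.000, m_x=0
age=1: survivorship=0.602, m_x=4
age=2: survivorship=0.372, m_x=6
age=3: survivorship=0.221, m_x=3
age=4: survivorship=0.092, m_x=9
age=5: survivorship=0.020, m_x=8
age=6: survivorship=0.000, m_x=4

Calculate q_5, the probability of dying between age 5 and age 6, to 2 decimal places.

1.00

q_5 = (l_5 − l_6) / l_5 = (0.02 − 0) / 0.02
     = 0.02 / 0.02 = 1 → 1.00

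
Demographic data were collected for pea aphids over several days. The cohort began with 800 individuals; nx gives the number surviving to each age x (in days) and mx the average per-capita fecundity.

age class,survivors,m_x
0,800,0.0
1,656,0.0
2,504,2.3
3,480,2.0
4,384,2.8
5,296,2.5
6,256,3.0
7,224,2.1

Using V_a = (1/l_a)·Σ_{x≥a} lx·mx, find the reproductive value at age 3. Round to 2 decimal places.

lx = nx/n0 = nx/800: 1, 0.82, 0.63, 0.6, 0.48, 0.37, 0.32, 0.28
lx·mx for x ≥ 3: 1.2, 1.344, 0.925, 0.96, 0.588 → sum = 5.017
V_3 = 5.017 / l_3 = 5.017 / 0.6 = 8.361667… → 8.36

8.36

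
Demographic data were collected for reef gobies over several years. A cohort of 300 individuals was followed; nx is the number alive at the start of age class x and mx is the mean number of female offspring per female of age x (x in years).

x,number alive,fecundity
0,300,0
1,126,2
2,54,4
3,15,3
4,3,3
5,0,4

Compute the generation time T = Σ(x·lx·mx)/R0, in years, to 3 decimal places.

1.638

lx = nx/n0 = nx/300: 1, 0.42, 0.18, 0.05, 0.01, 0
lx·mx: 0, 0.84, 0.72, 0.15, 0.03, 0 → R0 = 1.74
x·lx·mx: 0, 0.84, 1.44, 0.45, 0.12, 0 → Σ = 2.85
T = 2.85 / 1.74 = 1.637931… → 1.638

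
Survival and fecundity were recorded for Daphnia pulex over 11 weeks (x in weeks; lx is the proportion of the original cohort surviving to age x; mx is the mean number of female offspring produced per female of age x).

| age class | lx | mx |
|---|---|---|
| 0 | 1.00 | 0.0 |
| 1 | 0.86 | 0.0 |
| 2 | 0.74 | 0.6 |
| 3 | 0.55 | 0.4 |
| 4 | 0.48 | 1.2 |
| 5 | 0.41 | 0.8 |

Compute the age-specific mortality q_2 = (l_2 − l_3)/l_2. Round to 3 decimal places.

q_2 = (l_2 − l_3) / l_2 = (0.74 − 0.55) / 0.74
     = 0.19 / 0.74 = 0.256757… → 0.257

0.257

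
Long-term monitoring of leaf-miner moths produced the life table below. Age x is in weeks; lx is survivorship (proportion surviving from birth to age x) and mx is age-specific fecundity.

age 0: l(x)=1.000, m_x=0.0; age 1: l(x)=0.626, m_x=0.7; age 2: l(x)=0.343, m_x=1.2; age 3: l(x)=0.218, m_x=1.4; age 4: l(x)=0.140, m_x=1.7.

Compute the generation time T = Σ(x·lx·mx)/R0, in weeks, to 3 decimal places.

2.246

lx·mx: 0, 0.4382, 0.4116, 0.3052, 0.238 → R0 = 1.393
x·lx·mx: 0, 0.4382, 0.8232, 0.9156, 0.952 → Σ = 3.129
T = 3.129 / 1.393 = 2.246231… → 2.246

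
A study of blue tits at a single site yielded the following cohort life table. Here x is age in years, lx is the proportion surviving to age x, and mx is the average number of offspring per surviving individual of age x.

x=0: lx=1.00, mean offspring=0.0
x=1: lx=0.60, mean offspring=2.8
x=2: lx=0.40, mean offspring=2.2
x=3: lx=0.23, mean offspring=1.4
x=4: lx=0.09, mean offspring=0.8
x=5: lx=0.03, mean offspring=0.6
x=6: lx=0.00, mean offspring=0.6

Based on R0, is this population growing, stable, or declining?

R0 = Σ lx·mx = 0 + 1.68 + 0.88 + 0.322 + 0.072 + 0.018 + 0 = 2.972
R0 > 1, so the population is growing.

growing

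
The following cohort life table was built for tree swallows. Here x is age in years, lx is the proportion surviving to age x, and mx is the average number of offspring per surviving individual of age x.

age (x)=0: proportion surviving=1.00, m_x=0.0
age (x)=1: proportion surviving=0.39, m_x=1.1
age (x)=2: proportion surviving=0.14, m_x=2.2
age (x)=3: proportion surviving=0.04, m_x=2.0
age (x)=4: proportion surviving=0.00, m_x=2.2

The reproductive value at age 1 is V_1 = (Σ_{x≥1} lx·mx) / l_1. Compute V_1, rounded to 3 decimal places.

lx·mx for x ≥ 1: 0.429, 0.308, 0.08, 0 → sum = 0.817
V_1 = 0.817 / l_1 = 0.817 / 0.39 = 2.094872… → 2.095

2.095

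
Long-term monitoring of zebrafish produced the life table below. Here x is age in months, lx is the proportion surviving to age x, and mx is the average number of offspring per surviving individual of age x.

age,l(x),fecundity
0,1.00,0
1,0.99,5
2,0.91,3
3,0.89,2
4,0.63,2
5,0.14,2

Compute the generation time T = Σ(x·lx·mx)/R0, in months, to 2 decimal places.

2.02

lx·mx: 0, 4.95, 2.73, 1.78, 1.26, 0.28 → R0 = 11
x·lx·mx: 0, 4.95, 5.46, 5.34, 5.04, 1.4 → Σ = 22.19
T = 22.19 / 11 = 2.017273… → 2.02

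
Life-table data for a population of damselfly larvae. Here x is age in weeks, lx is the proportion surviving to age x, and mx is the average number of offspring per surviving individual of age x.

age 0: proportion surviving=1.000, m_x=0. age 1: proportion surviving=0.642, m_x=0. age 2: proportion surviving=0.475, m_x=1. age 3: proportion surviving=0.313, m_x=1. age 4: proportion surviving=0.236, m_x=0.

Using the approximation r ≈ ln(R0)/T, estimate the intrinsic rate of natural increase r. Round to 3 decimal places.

-0.099

R0 = Σ lx·mx = 0 + 0 + 0.475 + 0.313 + 0 = 0.788
Σ x·lx·mx = 1.889; T = 1.889/0.788 = 2.39721…
r ≈ ln(R0)/T = ln(0.788)/2.39721… = -0.09939… → -0.099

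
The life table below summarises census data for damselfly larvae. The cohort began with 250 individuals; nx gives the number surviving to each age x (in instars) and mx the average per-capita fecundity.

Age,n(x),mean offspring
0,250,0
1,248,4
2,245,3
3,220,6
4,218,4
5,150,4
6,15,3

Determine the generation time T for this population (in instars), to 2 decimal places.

lx = nx/n0 = nx/250: 1, 0.992, 0.98, 0.88, 0.872, 0.6, 0.06
lx·mx: 0, 3.968, 2.94, 5.28, 3.488, 2.4, 0.18 → R0 = 18.256
x·lx·mx: 0, 3.968, 5.88, 15.84, 13.952, 12, 1.08 → Σ = 52.72
T = 52.72 / 18.256 = 2.887818… → 2.89

2.89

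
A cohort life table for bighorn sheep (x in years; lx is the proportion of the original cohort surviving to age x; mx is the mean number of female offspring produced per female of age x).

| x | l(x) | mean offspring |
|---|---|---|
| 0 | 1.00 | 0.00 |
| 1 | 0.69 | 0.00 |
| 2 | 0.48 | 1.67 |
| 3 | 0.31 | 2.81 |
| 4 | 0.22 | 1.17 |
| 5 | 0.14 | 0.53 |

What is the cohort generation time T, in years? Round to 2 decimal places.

2.80

lx·mx: 0, 0, 0.8016, 0.8711, 0.2574, 0.0742 → R0 = 2.0043
x·lx·mx: 0, 0, 1.6032, 2.6133, 1.0296, 0.371 → Σ = 5.6171
T = 5.6171 / 2.0043 = 2.802525… → 2.80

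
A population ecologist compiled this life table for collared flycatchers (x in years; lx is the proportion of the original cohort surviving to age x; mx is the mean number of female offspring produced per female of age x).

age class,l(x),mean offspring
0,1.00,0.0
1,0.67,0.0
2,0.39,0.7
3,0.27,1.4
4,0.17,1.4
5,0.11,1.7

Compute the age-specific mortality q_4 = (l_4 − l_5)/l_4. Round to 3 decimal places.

q_4 = (l_4 − l_5) / l_4 = (0.17 − 0.11) / 0.17
     = 0.06 / 0.17 = 0.352941… → 0.353

0.353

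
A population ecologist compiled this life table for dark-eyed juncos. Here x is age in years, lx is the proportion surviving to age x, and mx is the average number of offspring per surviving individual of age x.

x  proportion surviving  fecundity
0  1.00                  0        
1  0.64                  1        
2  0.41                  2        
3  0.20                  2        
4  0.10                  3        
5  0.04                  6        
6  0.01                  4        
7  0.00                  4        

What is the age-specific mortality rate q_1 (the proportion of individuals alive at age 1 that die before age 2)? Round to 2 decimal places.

0.36

q_1 = (l_1 − l_2) / l_1 = (0.64 − 0.41) / 0.64
     = 0.23 / 0.64 = 0.359375 → 0.36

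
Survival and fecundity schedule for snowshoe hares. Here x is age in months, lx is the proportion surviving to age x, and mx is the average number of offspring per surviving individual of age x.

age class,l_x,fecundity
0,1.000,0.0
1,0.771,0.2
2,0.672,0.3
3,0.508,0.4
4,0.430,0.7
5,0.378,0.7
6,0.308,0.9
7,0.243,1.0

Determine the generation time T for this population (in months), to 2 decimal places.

lx·mx: 0, 0.1542, 0.2016, 0.2032, 0.301, 0.2646, 0.2772, 0.243 → R0 = 1.6448
x·lx·mx: 0, 0.1542, 0.4032, 0.6096, 1.204, 1.323, 1.6632, 1.701 → Σ = 7.0582
T = 7.0582 / 1.6448 = 4.291221… → 4.29

4.29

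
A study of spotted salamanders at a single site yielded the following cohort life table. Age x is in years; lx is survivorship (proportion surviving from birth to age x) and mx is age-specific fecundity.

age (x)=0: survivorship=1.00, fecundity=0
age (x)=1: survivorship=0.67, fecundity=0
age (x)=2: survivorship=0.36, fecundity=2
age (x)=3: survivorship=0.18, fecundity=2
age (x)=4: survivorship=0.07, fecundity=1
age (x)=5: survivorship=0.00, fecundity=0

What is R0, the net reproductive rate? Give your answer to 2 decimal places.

1.15

lx·mx by age: 0, 0, 0.72, 0.36, 0.07, 0
R0 = Σ lx·mx = 1.15 → 1.15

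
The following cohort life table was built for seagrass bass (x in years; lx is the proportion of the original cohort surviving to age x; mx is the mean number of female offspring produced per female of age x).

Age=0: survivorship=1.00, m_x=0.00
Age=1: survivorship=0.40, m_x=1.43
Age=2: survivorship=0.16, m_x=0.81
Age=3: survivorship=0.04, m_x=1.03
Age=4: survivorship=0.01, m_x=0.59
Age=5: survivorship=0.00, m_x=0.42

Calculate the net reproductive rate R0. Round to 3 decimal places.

lx·mx by age: 0, 0.572, 0.1296, 0.0412, 0.0059, 0
R0 = Σ lx·mx = 0.7487 → 0.749

0.749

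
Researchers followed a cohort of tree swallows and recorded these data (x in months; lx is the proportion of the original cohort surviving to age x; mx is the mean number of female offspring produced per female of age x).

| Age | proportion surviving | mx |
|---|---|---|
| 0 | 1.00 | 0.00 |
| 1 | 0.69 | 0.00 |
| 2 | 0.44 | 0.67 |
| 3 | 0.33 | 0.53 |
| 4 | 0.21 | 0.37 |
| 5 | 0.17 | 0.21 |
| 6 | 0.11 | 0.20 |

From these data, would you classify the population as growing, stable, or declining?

declining

R0 = Σ lx·mx = 0 + 0 + 0.2948 + 0.1749 + 0.0777 + 0.0357 + 0.022 = 0.6051
R0 < 1, so the population is declining.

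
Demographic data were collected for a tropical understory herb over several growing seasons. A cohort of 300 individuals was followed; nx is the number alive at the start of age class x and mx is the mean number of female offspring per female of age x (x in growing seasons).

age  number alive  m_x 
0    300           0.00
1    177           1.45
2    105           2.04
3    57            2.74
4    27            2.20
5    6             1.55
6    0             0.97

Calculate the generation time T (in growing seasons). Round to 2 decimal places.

lx = nx/n0 = nx/300: 1, 0.59, 0.35, 0.19, 0.09, 0.02, 0
lx·mx: 0, 0.8555, 0.714, 0.5206, 0.198, 0.031, 0 → R0 = 2.3191
x·lx·mx: 0, 0.8555, 1.428, 1.5618, 0.792, 0.155, 0 → Σ = 4.7923
T = 4.7923 / 2.3191 = 2.066448… → 2.07

2.07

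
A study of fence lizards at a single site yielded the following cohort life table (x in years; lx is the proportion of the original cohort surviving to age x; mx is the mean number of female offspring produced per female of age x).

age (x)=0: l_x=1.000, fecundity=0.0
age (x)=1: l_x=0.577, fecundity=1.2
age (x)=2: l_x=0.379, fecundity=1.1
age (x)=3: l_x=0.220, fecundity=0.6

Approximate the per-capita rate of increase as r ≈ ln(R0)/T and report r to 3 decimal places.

R0 = Σ lx·mx = 0 + 0.6924 + 0.4169 + 0.132 = 1.2413
Σ x·lx·mx = 1.9222; T = 1.9222/1.2413 = 1.54854…
r ≈ ln(R0)/T = ln(1.2413)/1.54854… = 0.13959… → 0.140

0.140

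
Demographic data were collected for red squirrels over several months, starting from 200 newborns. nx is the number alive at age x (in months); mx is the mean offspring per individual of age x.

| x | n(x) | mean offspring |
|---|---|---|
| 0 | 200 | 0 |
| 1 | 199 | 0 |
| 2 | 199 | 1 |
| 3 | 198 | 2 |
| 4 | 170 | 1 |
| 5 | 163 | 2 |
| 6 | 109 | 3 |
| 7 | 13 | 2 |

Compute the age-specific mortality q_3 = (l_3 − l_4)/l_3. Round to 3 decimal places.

lx = nx/n0 = nx/200: 1, 0.995, 0.995, 0.99, 0.85, 0.815, 0.545, 0.065
q_3 = (l_3 − l_4) / l_3 = (0.99 − 0.85) / 0.99
     = 0.14 / 0.99 = 0.141414… → 0.141

0.141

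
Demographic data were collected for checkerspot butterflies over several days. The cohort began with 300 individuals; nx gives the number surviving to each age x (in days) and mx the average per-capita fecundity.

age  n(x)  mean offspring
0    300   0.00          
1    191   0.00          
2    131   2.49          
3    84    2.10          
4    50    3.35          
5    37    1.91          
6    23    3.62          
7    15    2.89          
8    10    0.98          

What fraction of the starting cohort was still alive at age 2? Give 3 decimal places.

0.437

l_2 = n_2/n_0 = 131/300 = 0.436667… → 0.437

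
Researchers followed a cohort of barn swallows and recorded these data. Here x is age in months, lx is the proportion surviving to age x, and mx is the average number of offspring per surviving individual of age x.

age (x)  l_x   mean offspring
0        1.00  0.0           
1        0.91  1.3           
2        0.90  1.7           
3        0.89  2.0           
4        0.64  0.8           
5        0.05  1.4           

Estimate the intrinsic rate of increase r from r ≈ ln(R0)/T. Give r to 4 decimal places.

0.6880

R0 = Σ lx·mx = 0 + 1.183 + 1.53 + 1.78 + 0.512 + 0.07 = 5.075
Σ x·lx·mx = 11.981; T = 11.981/5.075 = 2.36079…
r ≈ ln(R0)/T = ln(5.075)/2.36079… = 0.688044… → 0.6880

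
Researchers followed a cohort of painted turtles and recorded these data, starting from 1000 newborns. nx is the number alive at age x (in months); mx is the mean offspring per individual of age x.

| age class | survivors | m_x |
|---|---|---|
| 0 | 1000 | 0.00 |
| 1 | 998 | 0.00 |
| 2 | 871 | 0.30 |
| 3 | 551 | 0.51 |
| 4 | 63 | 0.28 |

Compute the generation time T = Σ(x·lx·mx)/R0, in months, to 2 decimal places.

lx = nx/n0 = nx/1000: 1, 0.998, 0.871, 0.551, 0.063
lx·mx: 0, 0, 0.2613, 0.28101, 0.01764 → R0 = 0.55995
x·lx·mx: 0, 0, 0.5226, 0.84303, 0.07056 → Σ = 1.43619
T = 1.43619 / 0.55995 = 2.564854… → 2.56

2.56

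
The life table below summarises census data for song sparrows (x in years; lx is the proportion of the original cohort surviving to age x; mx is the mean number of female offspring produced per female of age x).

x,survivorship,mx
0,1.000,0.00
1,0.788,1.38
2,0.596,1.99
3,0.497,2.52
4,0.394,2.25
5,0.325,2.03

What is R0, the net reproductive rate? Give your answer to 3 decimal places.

lx·mx by age: 0, 1.08744, 1.18604, 1.25244, 0.8865, 0.65975
R0 = Σ lx·mx = 5.07217 → 5.072

5.072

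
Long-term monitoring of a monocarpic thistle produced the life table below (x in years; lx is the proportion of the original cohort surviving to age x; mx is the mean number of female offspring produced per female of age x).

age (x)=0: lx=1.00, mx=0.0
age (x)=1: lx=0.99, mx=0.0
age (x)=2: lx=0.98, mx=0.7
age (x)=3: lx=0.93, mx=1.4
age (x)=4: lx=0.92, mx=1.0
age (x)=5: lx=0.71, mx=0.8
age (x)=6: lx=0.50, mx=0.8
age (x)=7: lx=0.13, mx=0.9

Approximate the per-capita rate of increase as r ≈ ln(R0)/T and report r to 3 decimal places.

R0 = Σ lx·mx = 0 + 0 + 0.686 + 1.302 + 0.92 + 0.568 + 0.4 + 0.117 = 3.993
Σ x·lx·mx = 15.017; T = 15.017/3.993 = 3.76083…
r ≈ ln(R0)/T = ln(3.993)/3.76083… = 0.36815… → 0.368

0.368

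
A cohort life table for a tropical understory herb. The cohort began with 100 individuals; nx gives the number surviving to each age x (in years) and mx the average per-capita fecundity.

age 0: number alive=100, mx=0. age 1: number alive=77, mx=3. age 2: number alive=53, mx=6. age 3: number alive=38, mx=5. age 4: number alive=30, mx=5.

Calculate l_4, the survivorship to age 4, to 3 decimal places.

0.300

l_4 = n_4/n_0 = 30/100 = 0.3 → 0.300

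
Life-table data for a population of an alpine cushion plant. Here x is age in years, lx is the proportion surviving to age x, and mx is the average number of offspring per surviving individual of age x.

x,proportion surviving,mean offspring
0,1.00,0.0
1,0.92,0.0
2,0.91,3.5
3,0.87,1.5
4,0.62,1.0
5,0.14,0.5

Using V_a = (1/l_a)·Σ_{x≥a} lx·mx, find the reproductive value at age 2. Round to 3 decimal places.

lx·mx for x ≥ 2: 3.185, 1.305, 0.62, 0.07 → sum = 5.18
V_2 = 5.18 / l_2 = 5.18 / 0.91 = 5.692308… → 5.692

5.692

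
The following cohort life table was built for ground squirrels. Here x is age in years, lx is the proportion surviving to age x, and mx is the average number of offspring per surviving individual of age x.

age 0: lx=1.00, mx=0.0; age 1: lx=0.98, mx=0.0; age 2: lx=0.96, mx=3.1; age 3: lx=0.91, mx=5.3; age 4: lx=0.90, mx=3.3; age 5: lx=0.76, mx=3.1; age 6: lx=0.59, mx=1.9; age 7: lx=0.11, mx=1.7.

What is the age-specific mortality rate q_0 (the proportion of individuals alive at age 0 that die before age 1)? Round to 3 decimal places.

0.020

q_0 = (l_0 − l_1) / l_0 = (1 − 0.98) / 1
     = 0.02 / 1 = 0.02 → 0.020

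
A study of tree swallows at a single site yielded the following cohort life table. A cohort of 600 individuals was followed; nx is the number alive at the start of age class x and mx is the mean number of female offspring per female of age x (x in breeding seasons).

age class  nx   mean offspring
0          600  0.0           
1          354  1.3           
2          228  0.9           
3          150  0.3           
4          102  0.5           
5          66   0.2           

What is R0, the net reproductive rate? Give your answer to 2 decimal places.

1.29

lx = nx/n0 = nx/600: 1, 0.59, 0.38, 0.25, 0.17, 0.11
lx·mx by age: 0, 0.767, 0.342, 0.075, 0.085, 0.022
R0 = Σ lx·mx = 1.291 → 1.29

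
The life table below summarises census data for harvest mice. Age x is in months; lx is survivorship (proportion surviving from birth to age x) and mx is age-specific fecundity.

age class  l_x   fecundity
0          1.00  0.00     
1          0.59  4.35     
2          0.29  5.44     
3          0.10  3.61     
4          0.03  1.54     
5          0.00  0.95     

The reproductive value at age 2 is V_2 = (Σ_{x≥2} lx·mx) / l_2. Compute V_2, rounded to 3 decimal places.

6.844

lx·mx for x ≥ 2: 1.5776, 0.361, 0.0462, 0 → sum = 1.9848
V_2 = 1.9848 / l_2 = 1.9848 / 0.29 = 6.844138… → 6.844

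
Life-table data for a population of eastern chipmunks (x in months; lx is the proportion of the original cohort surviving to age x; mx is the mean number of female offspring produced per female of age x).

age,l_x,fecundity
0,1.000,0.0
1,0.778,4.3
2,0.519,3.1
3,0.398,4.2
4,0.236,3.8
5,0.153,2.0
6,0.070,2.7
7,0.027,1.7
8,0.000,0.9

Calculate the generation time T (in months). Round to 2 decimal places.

lx·mx: 0, 3.3454, 1.6089, 1.6716, 0.8968, 0.306, 0.189, 0.0459, 0 → R0 = 8.0636
x·lx·mx: 0, 3.3454, 3.2178, 5.0148, 3.5872, 1.53, 1.134, 0.3213, 0 → Σ = 18.1505
T = 18.1505 / 8.0636 = 2.250918… → 2.25

2.25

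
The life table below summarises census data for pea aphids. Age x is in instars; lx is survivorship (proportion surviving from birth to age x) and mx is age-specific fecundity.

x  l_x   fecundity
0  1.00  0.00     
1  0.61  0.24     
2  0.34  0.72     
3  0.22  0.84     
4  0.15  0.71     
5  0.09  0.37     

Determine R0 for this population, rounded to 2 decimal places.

lx·mx by age: 0, 0.1464, 0.2448, 0.1848, 0.1065, 0.0333
R0 = Σ lx·mx = 0.7158 → 0.72

0.72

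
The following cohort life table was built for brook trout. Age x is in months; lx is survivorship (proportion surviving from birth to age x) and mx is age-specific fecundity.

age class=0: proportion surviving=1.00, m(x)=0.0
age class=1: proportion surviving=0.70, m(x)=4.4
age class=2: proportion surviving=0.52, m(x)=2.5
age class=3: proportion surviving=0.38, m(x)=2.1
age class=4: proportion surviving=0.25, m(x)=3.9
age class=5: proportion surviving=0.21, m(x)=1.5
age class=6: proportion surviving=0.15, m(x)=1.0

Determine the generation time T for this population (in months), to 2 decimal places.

2.18

lx·mx: 0, 3.08, 1.3, 0.798, 0.975, 0.315, 0.15 → R0 = 6.618
x·lx·mx: 0, 3.08, 2.6, 2.394, 3.9, 1.575, 0.9 → Σ = 14.449
T = 14.449 / 6.618 = 2.183288… → 2.18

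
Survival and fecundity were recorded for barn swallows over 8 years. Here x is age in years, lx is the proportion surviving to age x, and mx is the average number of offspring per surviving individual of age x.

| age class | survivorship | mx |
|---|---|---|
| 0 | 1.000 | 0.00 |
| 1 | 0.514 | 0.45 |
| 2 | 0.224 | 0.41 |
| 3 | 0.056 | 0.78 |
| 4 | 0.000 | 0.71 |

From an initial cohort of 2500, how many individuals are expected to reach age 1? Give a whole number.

1285

Expected survivors = N0 · l_1 = 2500 × 0.514 = 1285 → 1285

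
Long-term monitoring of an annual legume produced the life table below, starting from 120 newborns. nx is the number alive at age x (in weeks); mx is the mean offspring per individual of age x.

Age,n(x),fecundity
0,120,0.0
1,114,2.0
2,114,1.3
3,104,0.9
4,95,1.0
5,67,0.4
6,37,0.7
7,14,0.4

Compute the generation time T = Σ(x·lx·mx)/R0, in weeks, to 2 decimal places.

2.43

lx = nx/n0 = nx/120: 1, 0.95, 0.95, 0.86667…, 0.79167…, 0.55833…, 0.30833…, 0.11667…
lx·mx: 0, 1.9, 1.235, 0.78…, 0.791667…, 0.223333…, 0.215833…, 0.046667… → R0 = 5.1925…
x·lx·mx: 0, 1.9, 2.47, 2.34…, 3.166667…, 1.116667…, 1.295…, 0.326667… → Σ = 12.615…
T = 12.615… / 5.1925… = 2.429466… → 2.43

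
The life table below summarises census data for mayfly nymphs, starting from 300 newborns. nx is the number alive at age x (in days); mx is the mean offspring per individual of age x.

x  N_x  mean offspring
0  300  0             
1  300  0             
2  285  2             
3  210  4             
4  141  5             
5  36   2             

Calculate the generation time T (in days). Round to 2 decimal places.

lx = nx/n0 = nx/300: 1, 1, 0.95, 0.7, 0.47, 0.12
lx·mx: 0, 0, 1.9, 2.8, 2.35, 0.24 → R0 = 7.29
x·lx·mx: 0, 0, 3.8, 8.4, 9.4, 1.2 → Σ = 22.8
T = 22.8 / 7.29 = 3.127572… → 3.13

3.13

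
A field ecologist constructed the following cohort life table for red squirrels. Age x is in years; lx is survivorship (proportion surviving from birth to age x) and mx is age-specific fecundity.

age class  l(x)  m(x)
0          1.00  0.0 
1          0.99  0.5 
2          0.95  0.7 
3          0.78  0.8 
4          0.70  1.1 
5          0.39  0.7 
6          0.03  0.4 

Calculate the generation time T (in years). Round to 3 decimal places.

2.893

lx·mx: 0, 0.495, 0.665, 0.624, 0.77, 0.273, 0.012 → R0 = 2.839
x·lx·mx: 0, 0.495, 1.33, 1.872, 3.08, 1.365, 0.072 → Σ = 8.214
T = 8.214 / 2.839 = 2.893272… → 2.893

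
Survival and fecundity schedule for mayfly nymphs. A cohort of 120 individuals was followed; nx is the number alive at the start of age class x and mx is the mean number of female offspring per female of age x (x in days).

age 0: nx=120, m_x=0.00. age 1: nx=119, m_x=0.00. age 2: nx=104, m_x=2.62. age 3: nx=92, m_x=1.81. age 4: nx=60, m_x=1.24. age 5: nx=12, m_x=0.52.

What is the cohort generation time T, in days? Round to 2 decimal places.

lx = nx/n0 = nx/120: 1, 0.99167…, 0.86667…, 0.76667…, 0.5, 0.1
lx·mx: 0, 0, 2.270667…, 1.387667…, 0.62, 0.052 → R0 = 4.330333…
x·lx·mx: 0, 0, 4.541333…, 4.163…, 2.48, 0.26 → Σ = 11.444333…
T = 11.444333… / 4.330333… = 2.64283… → 2.64

2.64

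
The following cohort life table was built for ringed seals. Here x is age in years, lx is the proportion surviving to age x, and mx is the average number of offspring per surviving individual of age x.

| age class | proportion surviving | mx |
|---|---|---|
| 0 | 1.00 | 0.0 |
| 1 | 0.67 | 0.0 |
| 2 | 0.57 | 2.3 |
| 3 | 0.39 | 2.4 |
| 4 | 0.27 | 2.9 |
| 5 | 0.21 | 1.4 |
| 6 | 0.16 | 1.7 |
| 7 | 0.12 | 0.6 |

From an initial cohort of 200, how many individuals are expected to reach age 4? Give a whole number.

Expected survivors = N0 · l_4 = 200 × 0.27 = 54 → 54

54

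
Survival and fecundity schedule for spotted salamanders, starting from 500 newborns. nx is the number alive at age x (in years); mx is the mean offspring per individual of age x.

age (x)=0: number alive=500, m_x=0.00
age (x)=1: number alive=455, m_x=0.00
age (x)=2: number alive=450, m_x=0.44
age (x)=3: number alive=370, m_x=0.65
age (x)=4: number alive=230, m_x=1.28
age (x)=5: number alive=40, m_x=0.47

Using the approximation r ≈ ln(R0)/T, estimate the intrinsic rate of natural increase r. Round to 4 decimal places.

0.1283

lx = nx/n0 = nx/500: 1, 0.91, 0.9, 0.74, 0.46, 0.08
R0 = Σ lx·mx = 0 + 0 + 0.396 + 0.481 + 0.5888 + 0.0376 = 1.5034
Σ x·lx·mx = 4.7782; T = 4.7782/1.5034 = 3.17826…
r ≈ ln(R0)/T = ln(1.5034)/3.17826… = 0.128287… → 0.1283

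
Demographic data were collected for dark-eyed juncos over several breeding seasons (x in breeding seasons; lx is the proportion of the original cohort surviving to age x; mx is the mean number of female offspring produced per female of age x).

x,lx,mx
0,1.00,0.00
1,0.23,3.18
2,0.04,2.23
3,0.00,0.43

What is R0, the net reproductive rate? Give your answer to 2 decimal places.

0.82

lx·mx by age: 0, 0.7314, 0.0892, 0
R0 = Σ lx·mx = 0.8206 → 0.82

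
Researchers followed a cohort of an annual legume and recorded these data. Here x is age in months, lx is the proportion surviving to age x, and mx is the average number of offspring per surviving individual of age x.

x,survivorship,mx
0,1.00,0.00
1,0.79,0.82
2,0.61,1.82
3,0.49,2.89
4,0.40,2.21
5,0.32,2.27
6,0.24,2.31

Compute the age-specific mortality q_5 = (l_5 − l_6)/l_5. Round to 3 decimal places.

0.250

q_5 = (l_5 − l_6) / l_5 = (0.32 − 0.24) / 0.32
     = 0.08 / 0.32 = 0.25 → 0.250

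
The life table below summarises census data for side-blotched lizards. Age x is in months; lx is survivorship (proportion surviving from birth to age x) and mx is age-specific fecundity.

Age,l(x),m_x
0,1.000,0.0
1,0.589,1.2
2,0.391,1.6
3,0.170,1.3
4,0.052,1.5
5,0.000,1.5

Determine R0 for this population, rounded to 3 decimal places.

lx·mx by age: 0, 0.7068, 0.6256, 0.221, 0.078, 0
R0 = Σ lx·mx = 1.6314 → 1.631

1.631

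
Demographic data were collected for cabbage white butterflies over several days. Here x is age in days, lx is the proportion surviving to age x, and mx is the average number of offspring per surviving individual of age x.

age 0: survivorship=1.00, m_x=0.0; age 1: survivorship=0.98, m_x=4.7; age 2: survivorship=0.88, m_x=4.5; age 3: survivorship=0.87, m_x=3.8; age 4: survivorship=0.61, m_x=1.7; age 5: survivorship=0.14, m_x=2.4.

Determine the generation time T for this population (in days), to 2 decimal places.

lx·mx: 0, 4.606, 3.96, 3.306, 1.037, 0.336 → R0 = 13.245
x·lx·mx: 0, 4.606, 7.92, 9.918, 4.148, 1.68 → Σ = 28.272
T = 28.272 / 13.245 = 2.134541… → 2.13

2.13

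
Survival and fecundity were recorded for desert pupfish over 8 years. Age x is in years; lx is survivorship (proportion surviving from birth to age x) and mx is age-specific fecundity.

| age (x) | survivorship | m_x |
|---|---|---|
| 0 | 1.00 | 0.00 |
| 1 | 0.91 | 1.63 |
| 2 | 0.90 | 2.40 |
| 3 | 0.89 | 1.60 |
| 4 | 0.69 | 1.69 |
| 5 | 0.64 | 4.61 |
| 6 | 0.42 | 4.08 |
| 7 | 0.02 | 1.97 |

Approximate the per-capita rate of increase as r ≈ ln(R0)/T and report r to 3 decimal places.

R0 = Σ lx·mx = 0 + 1.4833 + 2.16 + 1.424 + 1.1661 + 2.9504 + 1.7136 + 0.0394 = 10.9368
Σ x·lx·mx = 40.0491; T = 40.0491/10.9368 = 3.66187…
r ≈ ln(R0)/T = ln(10.9368)/3.66187… = 0.65326… → 0.653

0.653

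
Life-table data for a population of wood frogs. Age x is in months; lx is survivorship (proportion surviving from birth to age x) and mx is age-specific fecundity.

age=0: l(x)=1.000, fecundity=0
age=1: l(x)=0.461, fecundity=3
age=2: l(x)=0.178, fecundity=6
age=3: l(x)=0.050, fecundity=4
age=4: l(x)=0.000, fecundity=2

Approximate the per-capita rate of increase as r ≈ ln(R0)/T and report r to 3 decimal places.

R0 = Σ lx·mx = 0 + 1.383 + 1.068 + 0.2 + 0 = 2.651
Σ x·lx·mx = 4.119; T = 4.119/2.651 = 1.55375…
r ≈ ln(R0)/T = ln(2.651)/1.55375… = 0.62747… → 0.627

0.627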